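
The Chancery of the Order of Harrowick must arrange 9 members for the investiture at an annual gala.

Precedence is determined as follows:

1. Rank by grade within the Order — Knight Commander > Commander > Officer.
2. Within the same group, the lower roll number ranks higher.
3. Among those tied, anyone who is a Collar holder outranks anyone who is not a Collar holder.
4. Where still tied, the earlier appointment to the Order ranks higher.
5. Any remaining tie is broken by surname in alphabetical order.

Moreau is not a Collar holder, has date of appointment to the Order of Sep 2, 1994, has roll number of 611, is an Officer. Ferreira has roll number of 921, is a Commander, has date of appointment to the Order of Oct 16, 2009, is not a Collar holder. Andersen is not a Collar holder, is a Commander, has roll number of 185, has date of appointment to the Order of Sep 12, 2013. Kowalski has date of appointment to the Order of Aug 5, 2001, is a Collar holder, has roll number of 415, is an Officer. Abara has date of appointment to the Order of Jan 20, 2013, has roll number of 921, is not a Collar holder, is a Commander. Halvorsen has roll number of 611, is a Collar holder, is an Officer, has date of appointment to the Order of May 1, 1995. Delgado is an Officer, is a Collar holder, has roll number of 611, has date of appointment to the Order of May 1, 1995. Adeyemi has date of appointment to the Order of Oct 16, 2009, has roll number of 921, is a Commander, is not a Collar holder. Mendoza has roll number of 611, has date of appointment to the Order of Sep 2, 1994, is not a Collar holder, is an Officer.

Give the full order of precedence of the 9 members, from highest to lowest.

By grade within the Order: Andersen, Adeyemi, Ferreira and Abara (Commander); then Kowalski, Delgado, Halvorsen, Mendoza and Moreau (Officer).
Among Andersen, Adeyemi, Ferreira and Abara, by roll number (lower first): Andersen (185) before Adeyemi, Ferreira and Abara (921).
Adeyemi, Ferreira and Abara are each not a Collar holder, so the next rule applies.
Among Adeyemi, Ferreira and Abara, by date of appointment to the Order (earlier first): Adeyemi and Ferreira (Oct 16, 2009) before Abara (Jan 20, 2013).
Among Adeyemi and Ferreira, alphabetically by surname: Adeyemi before Ferreira.
Among Kowalski, Delgado, Halvorsen, Mendoza and Moreau, by roll number (lower first): Kowalski (415) before Delgado, Halvorsen, Mendoza and Moreau (611).
Among Delgado, Halvorsen, Mendoza and Moreau, a Collar holder before not a Collar holder: Delgado and Halvorsen (a Collar holder) before Mendoza and Moreau (not a Collar holder).
Delgado and Halvorsen both have date of appointment to the Order May 1, 1995, so the next rule applies.
Among Delgado and Halvorsen, alphabetically by surname: Delgado before Halvorsen.
Mendoza and Moreau both have date of appointment to the Order Sep 2, 1994, so the next rule applies.
Among Mendoza and Moreau, alphabetically by surname: Mendoza before Moreau.
Full order: Andersen, Adeyemi, Ferreira, Abara, Kowalski, Delgado, Halvorsen, Mendoza, Moreau.

Andersen, Adeyemi, Ferreira, Abara, Kowalski, Delgado, Halvorsen, Mendoza, Moreau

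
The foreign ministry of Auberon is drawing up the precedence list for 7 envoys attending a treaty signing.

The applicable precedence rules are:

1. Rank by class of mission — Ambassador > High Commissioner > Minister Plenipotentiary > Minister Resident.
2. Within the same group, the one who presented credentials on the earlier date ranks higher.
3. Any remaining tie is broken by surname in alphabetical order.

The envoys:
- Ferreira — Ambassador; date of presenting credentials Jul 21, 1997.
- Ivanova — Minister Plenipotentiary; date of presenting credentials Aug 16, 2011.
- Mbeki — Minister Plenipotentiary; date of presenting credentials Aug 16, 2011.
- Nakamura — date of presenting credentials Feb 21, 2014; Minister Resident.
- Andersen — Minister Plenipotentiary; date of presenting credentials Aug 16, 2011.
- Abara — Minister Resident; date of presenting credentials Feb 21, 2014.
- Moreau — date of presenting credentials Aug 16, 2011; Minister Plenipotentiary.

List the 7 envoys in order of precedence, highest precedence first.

By class of mission: Ferreira (Ambassador); then Andersen, Ivanova, Mbeki and Moreau (Minister Plenipotentiary); then Abara and Nakamura (Minister Resident).
Andersen, Ivanova, Mbeki and Moreau all have date of presenting credentials Aug 16, 2011, so the next rule applies.
Among Andersen, Ivanova, Mbeki and Moreau, alphabetically by surname: Andersen before Ivanova before Mbeki before Moreau.
Abara and Nakamura both have date of presenting credentials Feb 21, 2014, so the next rule applies.
Among Abara and Nakamura, alphabetically by surname: Abara before Nakamura.
Full order: Ferreira, Andersen, Ivanova, Mbeki, Moreau, Abara, Nakamura.

Ferreira, Andersen, Ivanova, Mbeki, Moreau, Abara, Nakamura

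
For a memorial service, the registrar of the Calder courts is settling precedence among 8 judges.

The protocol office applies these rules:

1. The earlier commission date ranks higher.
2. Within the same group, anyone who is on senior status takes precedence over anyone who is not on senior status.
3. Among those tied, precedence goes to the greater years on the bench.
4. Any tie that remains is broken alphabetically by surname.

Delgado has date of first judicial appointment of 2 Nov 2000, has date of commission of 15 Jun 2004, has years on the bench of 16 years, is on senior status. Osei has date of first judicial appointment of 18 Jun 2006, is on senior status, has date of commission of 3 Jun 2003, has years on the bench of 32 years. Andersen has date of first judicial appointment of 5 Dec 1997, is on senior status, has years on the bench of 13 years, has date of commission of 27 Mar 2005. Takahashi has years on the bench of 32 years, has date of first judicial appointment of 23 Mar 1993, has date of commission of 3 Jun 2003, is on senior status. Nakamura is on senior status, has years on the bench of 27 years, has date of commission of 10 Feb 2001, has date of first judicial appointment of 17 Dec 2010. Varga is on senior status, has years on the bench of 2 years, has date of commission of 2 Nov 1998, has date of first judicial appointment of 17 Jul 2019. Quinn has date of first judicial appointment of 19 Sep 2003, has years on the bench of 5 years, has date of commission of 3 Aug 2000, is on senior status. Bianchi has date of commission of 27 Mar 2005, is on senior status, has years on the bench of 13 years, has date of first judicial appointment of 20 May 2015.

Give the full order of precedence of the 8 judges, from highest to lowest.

Varga, Quinn, Nakamura, Osei, Takahashi, Delgado, Andersen, Bianchi

By date of commission (earlier first): Varga (2 Nov 1998); then Quinn (3 Aug 2000); then Nakamura (10 Feb 2001); then Osei and Takahashi (both 3 Jun 2003); then Delgado (15 Jun 2004); then Andersen and Bianchi (both 27 Mar 2005).
Osei and Takahashi are each on senior status, so the next rule applies.
Osei and Takahashi both have years on the bench 32 years, so the next rule applies.
Among Osei and Takahashi, alphabetically by surname: Osei before Takahashi.
Andersen and Bianchi are each on senior status, so the next rule applies.
Andersen and Bianchi both have years on the bench 13 years, so the next rule applies.
Among Andersen and Bianchi, alphabetically by surname: Andersen before Bianchi.
Full order: Varga, Quinn, Nakamura, Osei, Takahashi, Delgado, Andersen, Bianchi.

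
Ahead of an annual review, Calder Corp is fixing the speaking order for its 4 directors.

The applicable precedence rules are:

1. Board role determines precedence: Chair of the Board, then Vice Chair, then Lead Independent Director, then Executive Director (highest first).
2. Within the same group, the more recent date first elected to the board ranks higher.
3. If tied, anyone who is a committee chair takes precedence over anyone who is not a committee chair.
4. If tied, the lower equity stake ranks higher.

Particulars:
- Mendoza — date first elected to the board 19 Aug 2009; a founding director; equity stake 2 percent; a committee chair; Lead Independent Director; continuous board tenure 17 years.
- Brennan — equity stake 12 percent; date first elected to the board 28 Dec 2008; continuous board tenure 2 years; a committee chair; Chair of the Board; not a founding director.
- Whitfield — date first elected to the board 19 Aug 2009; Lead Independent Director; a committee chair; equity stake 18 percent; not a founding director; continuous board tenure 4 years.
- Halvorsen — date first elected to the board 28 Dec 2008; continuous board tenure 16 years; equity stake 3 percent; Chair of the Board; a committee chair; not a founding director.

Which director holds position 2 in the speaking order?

By board role: Halvorsen and Brennan (Chair of the Board); then Mendoza and Whitfield (Lead Independent Director).
Halvorsen and Brennan both have date first elected to the board 28 Dec 2008, so the next rule applies.
Halvorsen and Brennan are each a committee chair, so the next rule applies.
Among Halvorsen and Brennan, by equity stake (lower first): Halvorsen (3 percent) before Brennan (12 percent).
Mendoza and Whitfield both have date first elected to the board 19 Aug 2009, so the next rule applies.
Mendoza and Whitfield are each a committee chair, so the next rule applies.
Among Mendoza and Whitfield, by equity stake (lower first): Mendoza (2 percent) before Whitfield (18 percent).
Order: Halvorsen, Brennan, Mendoza, Whitfield.

Brennan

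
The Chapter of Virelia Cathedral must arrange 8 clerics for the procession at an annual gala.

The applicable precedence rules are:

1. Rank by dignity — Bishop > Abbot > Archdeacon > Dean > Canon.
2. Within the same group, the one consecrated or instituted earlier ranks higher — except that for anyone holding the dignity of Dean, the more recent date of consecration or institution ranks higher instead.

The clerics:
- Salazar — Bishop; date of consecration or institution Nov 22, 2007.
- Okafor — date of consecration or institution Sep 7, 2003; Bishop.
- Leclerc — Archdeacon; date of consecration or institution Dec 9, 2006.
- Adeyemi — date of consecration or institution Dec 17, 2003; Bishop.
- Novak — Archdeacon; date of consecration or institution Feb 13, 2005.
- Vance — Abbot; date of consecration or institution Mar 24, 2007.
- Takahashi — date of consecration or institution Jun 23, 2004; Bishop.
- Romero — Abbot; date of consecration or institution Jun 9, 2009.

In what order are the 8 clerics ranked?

By dignity: Okafor, Adeyemi, Takahashi and Salazar (Bishop); then Vance and Romero (Abbot); then Novak and Leclerc (Archdeacon).
Among Okafor, Adeyemi, Takahashi and Salazar, by date of consecration or institution (earlier first): Okafor (Sep 7, 2003) before Adeyemi (Dec 17, 2003) before Takahashi (Jun 23, 2004) before Salazar (Nov 22, 2007).
Among Vance and Romero, by date of consecration or institution (earlier first): Vance (Mar 24, 2007) before Romero (Jun 9, 2009).
Among Novak and Leclerc, by date of consecration or institution (earlier first): Novak (Feb 13, 2005) before Leclerc (Dec 9, 2006).
Full order: Okafor, Adeyemi, Takahashi, Salazar, Vance, Romero, Novak, Leclerc.

Okafor, Adeyemi, Takahashi, Salazar, Vance, Romero, Novak, Leclerc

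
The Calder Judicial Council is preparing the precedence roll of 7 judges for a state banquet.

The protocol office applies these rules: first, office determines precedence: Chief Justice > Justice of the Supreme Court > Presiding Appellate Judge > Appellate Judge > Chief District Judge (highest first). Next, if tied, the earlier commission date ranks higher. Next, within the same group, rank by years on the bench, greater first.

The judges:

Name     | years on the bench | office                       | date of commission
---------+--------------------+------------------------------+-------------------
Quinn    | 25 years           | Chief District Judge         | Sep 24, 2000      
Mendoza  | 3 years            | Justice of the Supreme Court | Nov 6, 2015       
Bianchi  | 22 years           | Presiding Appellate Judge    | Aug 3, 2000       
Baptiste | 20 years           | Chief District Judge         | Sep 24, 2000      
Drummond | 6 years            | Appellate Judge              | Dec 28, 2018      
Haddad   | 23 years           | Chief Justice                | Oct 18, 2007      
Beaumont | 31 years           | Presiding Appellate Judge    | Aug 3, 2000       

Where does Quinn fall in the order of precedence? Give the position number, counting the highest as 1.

6

By office: Haddad (Chief Justice); then Mendoza (Justice of the Supreme Court); then Beaumont and Bianchi (Presiding Appellate Judge); then Drummond (Appellate Judge); then Quinn and Baptiste (Chief District Judge).
Beaumont and Bianchi both have date of commission Aug 3, 2000, so the next rule applies.
Among Beaumont and Bianchi, by years on the bench (higher first): Beaumont (31 years) before Bianchi (22 years).
Quinn and Baptiste both have date of commission Sep 24, 2000, so the next rule applies.
Among Quinn and Baptiste, by years on the bench (higher first): Quinn (25 years) before Baptiste (20 years).
Order: Haddad, Mendoza, Beaumont, Bianchi, Drummond, Quinn, Baptiste. So position 6.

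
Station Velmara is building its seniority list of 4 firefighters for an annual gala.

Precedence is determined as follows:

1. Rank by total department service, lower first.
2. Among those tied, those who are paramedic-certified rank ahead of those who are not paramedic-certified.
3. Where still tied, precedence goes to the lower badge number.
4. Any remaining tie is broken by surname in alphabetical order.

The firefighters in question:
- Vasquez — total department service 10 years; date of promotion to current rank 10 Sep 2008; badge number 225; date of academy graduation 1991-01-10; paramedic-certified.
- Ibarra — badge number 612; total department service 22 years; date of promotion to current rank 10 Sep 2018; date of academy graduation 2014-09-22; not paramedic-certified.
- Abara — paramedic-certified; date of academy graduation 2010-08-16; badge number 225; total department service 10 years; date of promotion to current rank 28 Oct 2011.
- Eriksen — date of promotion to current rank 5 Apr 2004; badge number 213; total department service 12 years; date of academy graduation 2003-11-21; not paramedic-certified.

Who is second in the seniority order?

By total department service (lower first): Abara and Vasquez (both 10 years); then Eriksen (12 years); then Ibarra (22 years).
Abara and Vasquez are each paramedic-certified, so the next rule applies.
Abara and Vasquez both have badge number 225, so the next rule applies.
Among Abara and Vasquez, alphabetically by surname: Abara before Vasquez.
Order: Abara, Vasquez, Eriksen, Ibarra.

Vasquez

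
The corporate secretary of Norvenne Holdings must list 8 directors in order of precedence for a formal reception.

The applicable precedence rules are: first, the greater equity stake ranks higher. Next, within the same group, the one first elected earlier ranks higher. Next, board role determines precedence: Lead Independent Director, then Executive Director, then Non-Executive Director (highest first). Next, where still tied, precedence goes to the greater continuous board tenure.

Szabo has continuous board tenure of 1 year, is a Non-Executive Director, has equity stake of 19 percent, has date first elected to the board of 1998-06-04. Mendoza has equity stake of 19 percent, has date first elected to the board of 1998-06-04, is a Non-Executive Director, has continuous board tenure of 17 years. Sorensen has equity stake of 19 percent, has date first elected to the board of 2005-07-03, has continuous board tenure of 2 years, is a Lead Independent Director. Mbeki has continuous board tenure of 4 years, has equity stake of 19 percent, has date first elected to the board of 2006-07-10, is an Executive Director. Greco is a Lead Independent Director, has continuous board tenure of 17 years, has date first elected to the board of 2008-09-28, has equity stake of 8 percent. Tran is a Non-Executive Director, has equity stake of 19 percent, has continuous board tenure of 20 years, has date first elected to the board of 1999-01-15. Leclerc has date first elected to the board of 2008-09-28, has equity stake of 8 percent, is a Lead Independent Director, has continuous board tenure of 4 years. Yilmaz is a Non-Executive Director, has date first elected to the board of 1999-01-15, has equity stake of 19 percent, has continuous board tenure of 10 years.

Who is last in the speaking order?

Leclerc

By equity stake (higher first): Mendoza, Szabo, Tran, Yilmaz, Sorensen and Mbeki (each 19 percent); then Greco and Leclerc (both 8 percent).
Among Mendoza, Szabo, Tran, Yilmaz, Sorensen and Mbeki, by date first elected to the board (earlier first): Mendoza and Szabo (1998-06-04) before Tran and Yilmaz (1999-01-15) before Sorensen (2005-07-03) before Mbeki (2006-07-10).
Mendoza and Szabo are each Non-Executive Director, so the next rule applies.
Among Mendoza and Szabo, by continuous board tenure (higher first): Mendoza (17 years) before Szabo (1 year).
Tran and Yilmaz are each Non-Executive Director, so the next rule applies.
Among Tran and Yilmaz, by continuous board tenure (higher first): Tran (20 years) before Yilmaz (10 years).
Greco and Leclerc both have date first elected to the board 2008-09-28, so the next rule applies.
Greco and Leclerc are each Lead Independent Director, so the next rule applies.
Among Greco and Leclerc, by continuous board tenure (higher first): Greco (17 years) before Leclerc (4 years).
Order: Mendoza, Szabo, Tran, Yilmaz, Sorensen, Mbeki, Greco, Leclerc.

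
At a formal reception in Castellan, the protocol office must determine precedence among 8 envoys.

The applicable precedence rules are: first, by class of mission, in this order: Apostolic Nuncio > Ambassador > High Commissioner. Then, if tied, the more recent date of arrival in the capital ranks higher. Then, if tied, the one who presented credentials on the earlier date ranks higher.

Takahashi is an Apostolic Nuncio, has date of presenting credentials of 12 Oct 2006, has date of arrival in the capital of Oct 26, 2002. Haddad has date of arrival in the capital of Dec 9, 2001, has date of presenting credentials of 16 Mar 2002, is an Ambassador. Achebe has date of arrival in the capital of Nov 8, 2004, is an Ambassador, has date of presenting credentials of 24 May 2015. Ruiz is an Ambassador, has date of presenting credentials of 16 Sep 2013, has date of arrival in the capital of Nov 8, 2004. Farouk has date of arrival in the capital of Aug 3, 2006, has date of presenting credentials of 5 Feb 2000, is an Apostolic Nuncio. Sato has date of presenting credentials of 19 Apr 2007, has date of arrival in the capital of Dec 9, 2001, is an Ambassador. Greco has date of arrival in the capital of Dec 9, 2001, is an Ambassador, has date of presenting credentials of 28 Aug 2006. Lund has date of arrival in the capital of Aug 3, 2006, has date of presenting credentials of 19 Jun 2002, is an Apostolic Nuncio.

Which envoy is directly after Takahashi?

Ruiz

By class of mission: Farouk, Lund and Takahashi (Apostolic Nuncio); then Ruiz, Achebe, Haddad, Greco and Sato (Ambassador).
Among Farouk, Lund and Takahashi, by date of arrival in the capital (later first): Farouk and Lund (Aug 3, 2006) before Takahashi (Oct 26, 2002).
Among Farouk and Lund, by date of presenting credentials (earlier first): Farouk (5 Feb 2000) before Lund (19 Jun 2002).
Among Ruiz, Achebe, Haddad, Greco and Sato, by date of arrival in the capital (later first): Ruiz and Achebe (Nov 8, 2004) before Haddad, Greco and Sato (Dec 9, 2001).
Among Ruiz and Achebe, by date of presenting credentials (earlier first): Ruiz (16 Sep 2013) before Achebe (24 May 2015).
Among Haddad, Greco and Sato, by date of presenting credentials (earlier first): Haddad (16 Mar 2002) before Greco (28 Aug 2006) before Sato (19 Apr 2007).
Order: Farouk, Lund, Takahashi, Ruiz, Achebe, Haddad, Greco, Sato.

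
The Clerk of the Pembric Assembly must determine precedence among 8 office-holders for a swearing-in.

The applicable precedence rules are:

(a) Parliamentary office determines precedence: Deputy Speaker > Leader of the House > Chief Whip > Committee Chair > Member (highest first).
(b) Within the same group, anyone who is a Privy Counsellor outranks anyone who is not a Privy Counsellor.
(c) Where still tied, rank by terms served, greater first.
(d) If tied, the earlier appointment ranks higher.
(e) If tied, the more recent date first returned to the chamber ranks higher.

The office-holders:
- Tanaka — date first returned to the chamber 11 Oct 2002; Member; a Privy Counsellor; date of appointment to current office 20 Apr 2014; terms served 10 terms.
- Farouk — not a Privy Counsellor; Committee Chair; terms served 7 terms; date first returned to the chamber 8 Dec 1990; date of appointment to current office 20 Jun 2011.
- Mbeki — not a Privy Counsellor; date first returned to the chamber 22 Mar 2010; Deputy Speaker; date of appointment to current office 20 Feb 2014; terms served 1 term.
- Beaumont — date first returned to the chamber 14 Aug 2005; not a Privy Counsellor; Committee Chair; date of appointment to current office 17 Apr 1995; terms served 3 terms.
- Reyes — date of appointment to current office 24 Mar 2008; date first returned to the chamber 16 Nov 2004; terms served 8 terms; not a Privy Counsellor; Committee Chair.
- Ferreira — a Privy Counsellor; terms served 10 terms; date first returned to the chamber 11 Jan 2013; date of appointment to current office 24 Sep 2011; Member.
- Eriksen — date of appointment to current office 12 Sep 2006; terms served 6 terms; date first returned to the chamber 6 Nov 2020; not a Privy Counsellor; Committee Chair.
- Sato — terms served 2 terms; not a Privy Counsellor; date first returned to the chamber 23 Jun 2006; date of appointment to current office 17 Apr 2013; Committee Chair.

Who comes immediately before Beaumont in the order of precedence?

By parliamentary office: Mbeki (Deputy Speaker); then Reyes, Farouk, Eriksen, Beaumont and Sato (Committee Chair); then Ferreira and Tanaka (Member).
Reyes, Farouk, Eriksen, Beaumont and Sato are each not a Privy Counsellor, so the next rule applies.
Among Reyes, Farouk, Eriksen, Beaumont and Sato, by terms served (higher first): Reyes (8 terms) before Farouk (7 terms) before Eriksen (6 terms) before Beaumont (3 terms) before Sato (2 terms).
Ferreira and Tanaka are each a Privy Counsellor, so the next rule applies.
Ferreira and Tanaka both have terms served 10 terms, so the next rule applies.
Among Ferreira and Tanaka, by date of appointment to current office (earlier first): Ferreira (24 Sep 2011) before Tanaka (20 Apr 2014).
Order: Mbeki, Reyes, Farouk, Eriksen, Beaumont, Sato, Ferreira, Tanaka.

Eriksen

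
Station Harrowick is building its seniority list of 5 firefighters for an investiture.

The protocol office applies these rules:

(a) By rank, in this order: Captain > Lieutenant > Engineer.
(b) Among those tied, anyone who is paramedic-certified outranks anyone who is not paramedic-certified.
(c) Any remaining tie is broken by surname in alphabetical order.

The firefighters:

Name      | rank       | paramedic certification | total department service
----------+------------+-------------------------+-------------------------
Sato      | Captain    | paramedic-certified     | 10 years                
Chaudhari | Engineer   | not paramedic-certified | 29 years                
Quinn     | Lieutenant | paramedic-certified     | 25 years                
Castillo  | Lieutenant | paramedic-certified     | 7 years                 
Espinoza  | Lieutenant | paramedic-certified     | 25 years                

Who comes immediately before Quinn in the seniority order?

Espinoza

By rank: Sato (Captain); then Castillo, Espinoza and Quinn (Lieutenant); then Chaudhari (Engineer).
Castillo, Espinoza and Quinn are each paramedic-certified, so the next rule applies.
Among Castillo, Espinoza and Quinn, alphabetically by surname: Castillo before Espinoza before Quinn.
Order: Sato, Castillo, Espinoza, Quinn, Chaudhari.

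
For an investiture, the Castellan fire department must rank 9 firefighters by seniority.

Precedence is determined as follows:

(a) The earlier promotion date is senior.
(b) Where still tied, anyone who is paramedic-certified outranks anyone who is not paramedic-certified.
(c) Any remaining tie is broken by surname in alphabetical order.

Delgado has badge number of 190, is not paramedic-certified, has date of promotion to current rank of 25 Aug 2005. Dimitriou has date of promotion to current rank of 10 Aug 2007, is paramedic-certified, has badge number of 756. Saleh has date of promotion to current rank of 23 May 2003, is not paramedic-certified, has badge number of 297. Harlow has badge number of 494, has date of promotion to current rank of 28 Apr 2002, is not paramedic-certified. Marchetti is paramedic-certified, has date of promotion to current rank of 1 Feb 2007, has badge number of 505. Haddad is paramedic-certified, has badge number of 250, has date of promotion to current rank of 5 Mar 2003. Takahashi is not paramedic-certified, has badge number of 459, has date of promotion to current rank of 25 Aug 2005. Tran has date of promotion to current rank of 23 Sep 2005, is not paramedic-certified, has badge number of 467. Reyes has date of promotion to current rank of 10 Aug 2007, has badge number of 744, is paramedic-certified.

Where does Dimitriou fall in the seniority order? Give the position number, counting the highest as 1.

8

By date of promotion to current rank (earlier first): Harlow (28 Apr 2002); then Haddad (5 Mar 2003); then Saleh (23 May 2003); then Delgado and Takahashi (both 25 Aug 2005); then Tran (23 Sep 2005); then Marchetti (1 Feb 2007); then Dimitriou and Reyes (both 10 Aug 2007).
Delgado and Takahashi are each not paramedic-certified, so the next rule applies.
Among Delgado and Takahashi, alphabetically by surname: Delgado before Takahashi.
Dimitriou and Reyes are each paramedic-certified, so the next rule applies.
Among Dimitriou and Reyes, alphabetically by surname: Dimitriou before Reyes.
Order: Harlow, Haddad, Saleh, Delgado, Takahashi, Tran, Marchetti, Dimitriou, Reyes. So position 8.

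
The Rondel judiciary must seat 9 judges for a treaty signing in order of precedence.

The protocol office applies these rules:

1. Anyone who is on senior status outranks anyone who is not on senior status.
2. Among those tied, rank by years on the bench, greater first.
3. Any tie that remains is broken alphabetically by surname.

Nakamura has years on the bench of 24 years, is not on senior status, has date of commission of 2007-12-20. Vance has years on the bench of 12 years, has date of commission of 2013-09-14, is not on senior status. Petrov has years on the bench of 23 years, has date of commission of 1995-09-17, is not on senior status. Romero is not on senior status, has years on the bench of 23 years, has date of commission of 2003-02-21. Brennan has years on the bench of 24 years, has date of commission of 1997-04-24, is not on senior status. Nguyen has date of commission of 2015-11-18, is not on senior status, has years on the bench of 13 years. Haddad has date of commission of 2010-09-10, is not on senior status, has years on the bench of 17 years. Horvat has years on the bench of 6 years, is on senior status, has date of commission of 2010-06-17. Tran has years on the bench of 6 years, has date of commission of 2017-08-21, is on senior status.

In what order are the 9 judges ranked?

By the first rule: Horvat and Tran (both on senior status); then Brennan, Nakamura, Petrov, Romero, Haddad, Nguyen and Vance (each not on senior status).
Horvat and Tran both have years on the bench 6 years, so the next rule applies.
Among Horvat and Tran, alphabetically by surname: Horvat before Tran.
Among Brennan, Nakamura, Petrov, Romero, Haddad, Nguyen and Vance, by years on the bench (higher first): Brennan and Nakamura (24 years) before Petrov and Romero (23 years) before Haddad (17 years) before Nguyen (13 years) before Vance (12 years).
Among Brennan and Nakamura, alphabetically by surname: Brennan before Nakamura.
Among Petrov and Romero, alphabetically by surname: Petrov before Romero.
Full order: Horvat, Tran, Brennan, Nakamura, Petrov, Romero, Haddad, Nguyen, Vance.

Horvat, Tran, Brennan, Nakamura, Petrov, Romero, Haddad, Nguyen, Vance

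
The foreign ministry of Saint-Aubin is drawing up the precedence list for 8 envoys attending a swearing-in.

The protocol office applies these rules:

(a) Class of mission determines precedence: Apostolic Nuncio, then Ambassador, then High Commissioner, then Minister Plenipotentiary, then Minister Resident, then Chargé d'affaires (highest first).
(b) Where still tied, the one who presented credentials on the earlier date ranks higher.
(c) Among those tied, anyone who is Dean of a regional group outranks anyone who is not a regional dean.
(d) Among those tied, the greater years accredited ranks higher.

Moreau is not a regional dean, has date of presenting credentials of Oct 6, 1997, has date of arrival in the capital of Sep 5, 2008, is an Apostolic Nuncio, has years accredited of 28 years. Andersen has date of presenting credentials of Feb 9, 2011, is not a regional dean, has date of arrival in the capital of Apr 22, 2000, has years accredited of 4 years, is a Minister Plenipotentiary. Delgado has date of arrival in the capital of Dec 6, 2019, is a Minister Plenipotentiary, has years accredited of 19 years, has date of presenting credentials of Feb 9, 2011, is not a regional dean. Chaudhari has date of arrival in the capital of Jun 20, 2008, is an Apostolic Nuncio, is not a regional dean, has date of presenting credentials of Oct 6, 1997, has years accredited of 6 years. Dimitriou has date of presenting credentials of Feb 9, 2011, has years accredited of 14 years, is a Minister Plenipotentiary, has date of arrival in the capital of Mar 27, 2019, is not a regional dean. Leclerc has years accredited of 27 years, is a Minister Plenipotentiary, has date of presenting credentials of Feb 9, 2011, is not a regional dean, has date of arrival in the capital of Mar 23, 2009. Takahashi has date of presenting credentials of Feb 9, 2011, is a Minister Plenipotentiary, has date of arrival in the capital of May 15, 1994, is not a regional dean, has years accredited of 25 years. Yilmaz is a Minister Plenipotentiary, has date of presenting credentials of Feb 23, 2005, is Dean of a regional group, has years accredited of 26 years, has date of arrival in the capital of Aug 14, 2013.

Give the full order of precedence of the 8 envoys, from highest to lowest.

By class of mission: Moreau and Chaudhari (Apostolic Nuncio); then Yilmaz, Leclerc, Takahashi, Delgado, Dimitriou and Andersen (Minister Plenipotentiary).
Moreau and Chaudhari both have date of presenting credentials Oct 6, 1997, so the next rule applies.
Moreau and Chaudhari are each not a regional dean, so the next rule applies.
Among Moreau and Chaudhari, by years accredited (higher first): Moreau (28 years) before Chaudhari (6 years).
Among Yilmaz, Leclerc, Takahashi, Delgado, Dimitriou and Andersen, by date of presenting credentials (earlier first): Yilmaz (Feb 23, 2005) before Leclerc, Takahashi, Delgado, Dimitriou and Andersen (Feb 9, 2011).
Leclerc, Takahashi, Delgado, Dimitriou and Andersen are each not a regional dean, so the next rule applies.
Among Leclerc, Takahashi, Delgado, Dimitriou and Andersen, by years accredited (higher first): Leclerc (27 years) before Takahashi (25 years) before Delgado (19 years) before Dimitriou (14 years) before Andersen (4 years).
Full order: Moreau, Chaudhari, Yilmaz, Leclerc, Takahashi, Delgado, Dimitriou, Andersen.

Moreau, Chaudhari, Yilmaz, Leclerc, Takahashi, Delgado, Dimitriou, Andersen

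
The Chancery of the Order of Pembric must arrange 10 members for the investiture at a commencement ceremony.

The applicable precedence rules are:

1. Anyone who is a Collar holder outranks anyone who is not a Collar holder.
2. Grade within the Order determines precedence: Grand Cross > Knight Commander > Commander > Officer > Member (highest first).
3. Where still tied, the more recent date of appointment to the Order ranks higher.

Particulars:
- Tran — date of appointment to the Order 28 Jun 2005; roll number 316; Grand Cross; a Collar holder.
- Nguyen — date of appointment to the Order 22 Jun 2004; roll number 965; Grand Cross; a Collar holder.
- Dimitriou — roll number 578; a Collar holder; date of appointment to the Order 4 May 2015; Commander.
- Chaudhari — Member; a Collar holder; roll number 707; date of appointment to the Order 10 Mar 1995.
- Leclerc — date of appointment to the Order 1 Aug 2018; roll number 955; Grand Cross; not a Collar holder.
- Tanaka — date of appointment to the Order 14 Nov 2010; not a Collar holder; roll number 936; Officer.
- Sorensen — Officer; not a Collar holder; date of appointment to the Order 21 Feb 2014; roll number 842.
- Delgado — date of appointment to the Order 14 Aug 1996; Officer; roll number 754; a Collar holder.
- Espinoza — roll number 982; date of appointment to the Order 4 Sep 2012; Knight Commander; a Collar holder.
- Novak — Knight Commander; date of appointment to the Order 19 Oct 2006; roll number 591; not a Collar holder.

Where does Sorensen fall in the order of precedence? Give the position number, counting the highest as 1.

9

By the first rule: Tran, Nguyen, Espinoza, Dimitriou, Delgado and Chaudhari (each a Collar holder); then Leclerc, Novak, Sorensen and Tanaka (each not a Collar holder).
Among Tran, Nguyen, Espinoza, Dimitriou, Delgado and Chaudhari, by grade within the Order: Tran and Nguyen (Grand Cross) before Espinoza (Knight Commander) before Dimitriou (Commander) before Delgado (Officer) before Chaudhari (Member).
Among Tran and Nguyen, by date of appointment to the Order (later first): Tran (28 Jun 2005) before Nguyen (22 Jun 2004).
Among Leclerc, Novak, Sorensen and Tanaka, by grade within the Order: Leclerc (Grand Cross) before Novak (Knight Commander) before Sorensen and Tanaka (Officer).
Among Sorensen and Tanaka, by date of appointment to the Order (later first): Sorensen (21 Feb 2014) before Tanaka (14 Nov 2010).
Order: Tran, Nguyen, Espinoza, Dimitriou, Delgado, Chaudhari, Leclerc, Novak, Sorensen, Tanaka. So position 9.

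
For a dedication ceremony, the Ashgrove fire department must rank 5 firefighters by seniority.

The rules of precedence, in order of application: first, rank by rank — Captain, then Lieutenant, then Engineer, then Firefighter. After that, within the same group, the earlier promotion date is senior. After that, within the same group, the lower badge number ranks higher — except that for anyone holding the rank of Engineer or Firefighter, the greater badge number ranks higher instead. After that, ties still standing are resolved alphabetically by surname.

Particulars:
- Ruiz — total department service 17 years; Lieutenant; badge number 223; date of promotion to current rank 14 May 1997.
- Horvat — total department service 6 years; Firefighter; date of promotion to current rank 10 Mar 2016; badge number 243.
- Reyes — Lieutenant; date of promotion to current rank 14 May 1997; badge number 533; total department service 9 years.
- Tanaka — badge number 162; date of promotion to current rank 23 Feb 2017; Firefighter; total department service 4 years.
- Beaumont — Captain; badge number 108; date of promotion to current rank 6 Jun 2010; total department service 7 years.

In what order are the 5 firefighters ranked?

By rank: Beaumont (Captain); then Ruiz and Reyes (Lieutenant); then Horvat and Tanaka (Firefighter).
Ruiz and Reyes both have date of promotion to current rank 14 May 1997, so the next rule applies.
Among Ruiz and Reyes, by badge number (lower first): Ruiz (223) before Reyes (533).
Among Horvat and Tanaka, by date of promotion to current rank (earlier first): Horvat (10 Mar 2016) before Tanaka (23 Feb 2017).
Full order: Beaumont, Ruiz, Reyes, Horvat, Tanaka.

Beaumont, Ruiz, Reyes, Horvat, Tanaka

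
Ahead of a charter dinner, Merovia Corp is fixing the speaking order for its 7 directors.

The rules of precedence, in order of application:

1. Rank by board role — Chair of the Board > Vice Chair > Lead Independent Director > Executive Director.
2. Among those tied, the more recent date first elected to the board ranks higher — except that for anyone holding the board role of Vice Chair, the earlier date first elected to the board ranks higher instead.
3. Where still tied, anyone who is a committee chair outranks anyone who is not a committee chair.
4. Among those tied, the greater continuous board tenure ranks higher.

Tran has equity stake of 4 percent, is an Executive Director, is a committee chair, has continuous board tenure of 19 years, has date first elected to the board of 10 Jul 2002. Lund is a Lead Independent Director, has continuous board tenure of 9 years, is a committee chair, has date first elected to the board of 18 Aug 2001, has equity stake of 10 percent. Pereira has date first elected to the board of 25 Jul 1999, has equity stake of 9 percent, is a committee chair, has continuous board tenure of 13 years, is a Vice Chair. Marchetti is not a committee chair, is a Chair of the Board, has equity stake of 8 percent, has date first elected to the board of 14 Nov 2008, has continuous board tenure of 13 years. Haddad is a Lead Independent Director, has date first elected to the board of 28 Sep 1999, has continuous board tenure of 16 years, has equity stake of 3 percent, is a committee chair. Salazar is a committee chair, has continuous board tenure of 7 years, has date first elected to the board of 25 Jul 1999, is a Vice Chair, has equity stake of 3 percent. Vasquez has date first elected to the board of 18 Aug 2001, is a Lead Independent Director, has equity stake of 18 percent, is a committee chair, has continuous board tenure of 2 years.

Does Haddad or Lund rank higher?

Lund

By board role: Marchetti (Chair of the Board); then Pereira and Salazar (Vice Chair); then Lund, Vasquez and Haddad (Lead Independent Director); then Tran (Executive Director).
Pereira and Salazar both have date first elected to the board 25 Jul 1999, so the next rule applies.
Pereira and Salazar are each a committee chair, so the next rule applies.
Among Pereira and Salazar, by continuous board tenure (higher first): Pereira (13 years) before Salazar (7 years).
Among Lund, Vasquez and Haddad, by date first elected to the board (later first): Lund and Vasquez (18 Aug 2001) before Haddad (28 Sep 1999).
Lund and Vasquez are each a committee chair, so the next rule applies.
Among Lund and Vasquez, by continuous board tenure (higher first): Lund (9 years) before Vasquez (2 years).
So Lund takes precedence.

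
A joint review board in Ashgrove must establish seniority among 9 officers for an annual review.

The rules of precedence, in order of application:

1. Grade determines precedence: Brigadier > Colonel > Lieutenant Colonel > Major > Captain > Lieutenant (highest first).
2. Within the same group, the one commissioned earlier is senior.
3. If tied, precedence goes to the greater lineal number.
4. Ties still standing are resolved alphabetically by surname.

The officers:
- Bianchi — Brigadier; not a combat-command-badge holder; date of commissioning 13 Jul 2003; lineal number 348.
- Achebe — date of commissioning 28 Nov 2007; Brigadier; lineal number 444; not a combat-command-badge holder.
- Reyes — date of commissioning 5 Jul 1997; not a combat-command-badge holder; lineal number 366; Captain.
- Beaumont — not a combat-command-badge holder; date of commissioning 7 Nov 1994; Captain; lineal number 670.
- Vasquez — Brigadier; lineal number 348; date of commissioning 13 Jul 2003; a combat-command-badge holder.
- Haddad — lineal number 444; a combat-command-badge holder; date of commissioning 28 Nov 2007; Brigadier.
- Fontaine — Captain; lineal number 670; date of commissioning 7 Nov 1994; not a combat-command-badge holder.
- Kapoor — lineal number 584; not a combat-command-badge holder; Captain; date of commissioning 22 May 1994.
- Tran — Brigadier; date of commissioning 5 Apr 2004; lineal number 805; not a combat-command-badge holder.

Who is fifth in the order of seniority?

By grade: Bianchi, Vasquez, Tran, Achebe and Haddad (Brigadier); then Kapoor, Beaumont, Fontaine and Reyes (Captain).
Among Bianchi, Vasquez, Tran, Achebe and Haddad, by date of commissioning (earlier first): Bianchi and Vasquez (13 Jul 2003) before Tran (5 Apr 2004) before Achebe and Haddad (28 Nov 2007).
Bianchi and Vasquez both have lineal number 348, so the next rule applies.
Among Bianchi and Vasquez, alphabetically by surname: Bianchi before Vasquez.
Achebe and Haddad both have lineal number 444, so the next rule applies.
Among Achebe and Haddad, alphabetically by surname: Achebe before Haddad.
Among Kapoor, Beaumont, Fontaine and Reyes, by date of commissioning (earlier first): Kapoor (22 May 1994) before Beaumont and Fontaine (7 Nov 1994) before Reyes (5 Jul 1997).
Beaumont and Fontaine both have lineal number 670, so the next rule applies.
Among Beaumont and Fontaine, alphabetically by surname: Beaumont before Fontaine.
Order: Bianchi, Vasquez, Tran, Achebe, Haddad, Kapoor, Beaumont, Fontaine, Reyes.

Haddad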